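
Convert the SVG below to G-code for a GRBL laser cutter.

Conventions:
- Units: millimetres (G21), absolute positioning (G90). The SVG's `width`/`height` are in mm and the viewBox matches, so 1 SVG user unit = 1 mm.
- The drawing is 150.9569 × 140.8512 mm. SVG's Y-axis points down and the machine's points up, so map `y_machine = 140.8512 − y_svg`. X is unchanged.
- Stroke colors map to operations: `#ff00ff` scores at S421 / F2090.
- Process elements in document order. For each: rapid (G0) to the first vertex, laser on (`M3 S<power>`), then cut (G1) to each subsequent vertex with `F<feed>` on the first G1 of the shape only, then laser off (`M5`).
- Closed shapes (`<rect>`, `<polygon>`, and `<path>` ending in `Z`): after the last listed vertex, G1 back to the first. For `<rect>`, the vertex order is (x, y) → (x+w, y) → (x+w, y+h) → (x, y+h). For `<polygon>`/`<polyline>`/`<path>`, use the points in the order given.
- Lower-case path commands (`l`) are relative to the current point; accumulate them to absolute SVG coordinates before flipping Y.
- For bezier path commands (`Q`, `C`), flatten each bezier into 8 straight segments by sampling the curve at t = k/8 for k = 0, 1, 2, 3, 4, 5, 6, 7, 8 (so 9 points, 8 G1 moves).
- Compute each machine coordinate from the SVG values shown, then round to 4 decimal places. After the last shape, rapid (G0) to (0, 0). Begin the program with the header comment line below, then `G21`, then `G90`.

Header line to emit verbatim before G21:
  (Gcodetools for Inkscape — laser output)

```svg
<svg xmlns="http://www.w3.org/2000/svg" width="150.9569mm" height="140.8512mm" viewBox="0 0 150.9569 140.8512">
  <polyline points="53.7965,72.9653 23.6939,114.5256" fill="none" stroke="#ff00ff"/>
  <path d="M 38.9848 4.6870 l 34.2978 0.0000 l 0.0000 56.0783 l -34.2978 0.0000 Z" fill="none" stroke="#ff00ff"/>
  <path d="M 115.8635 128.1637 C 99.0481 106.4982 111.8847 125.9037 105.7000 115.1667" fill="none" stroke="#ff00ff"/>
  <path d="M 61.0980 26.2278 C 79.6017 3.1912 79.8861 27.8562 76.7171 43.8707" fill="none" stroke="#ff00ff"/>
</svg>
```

(Gcodetools for Inkscape — laser output)
G21
G90
G0 X53.7965 Y67.8859
M3 S421
G1 X23.6939 Y26.3256 F2090
M5
G0 X38.9848 Y136.1642
M3 S421
G1 X73.2826 Y136.1642 F2090
G1 X73.2826 Y80.0859
G1 X38.9848 Y80.0859
G1 X38.9848 Y136.1642
M5
G0 X115.8635 Y12.6875
M3 S421
G1 X110.8526 Y19.0259 F2090
G1 X108.0512 Y22.3485
G1 X106.8889 Y23.4898
G1 X106.7952 Y23.2842
G1 X107.1999 Y22.5663
G1 X107.5326 Y22.1708
G1 X107.2227 Y22.9320
G1 X105.7000 Y25.6845
M5
G0 X61.0980 Y114.6234
M3 S421
G1 X67.2117 Y121.1362 F2090
G1 X71.7904 Y123.8373
G1 X75.0071 Y123.3872
G1 X77.0348 Y120.4461
G1 X78.0467 Y115.6745
G1 X78.2156 Y109.7328
G1 X77.7148 Y103.2814
G1 X76.7171 Y96.9805
M5
G0 X0.0000 Y0.0000

viewBox `0 0 150.9569 140.8512` with mm width/height → 1 unit = 1 mm. Flip: y_m = 140.8512 − y_svg.

**Shape 1** — `<polyline>` line segment, stroke `#ff00ff` → score (S421, F2090). Machine vertices: (53.7965,67.8859) → (23.6939,26.3256). Open path.

**Shape 2** — `<path>` rectangle, stroke `#ff00ff` → score (S421, F2090). Machine vertices: (38.9848,136.1642) → (73.2826,136.1642) → (73.2826,80.0859) → (38.9848,80.0859) → (38.9848,136.1642). Closed: final G1 returns to the first vertex.

**Shape 3** — `<path>` cubic bezier, stroke `#ff00ff` → score (S421, F2090). Control points (SVG): P0=(115.8635,128.1637), P1=(99.0481,106.4982), P2=(111.8847,125.9037), P3=(105.7000,115.1667); sampled at t=k/8. Machine vertices: (115.8635,12.6875) → (110.8526,19.0259) → (108.0512,22.3485) → (106.8889,23.4898) → (106.7952,23.2842) → (107.1999,22.5663) → (107.5326,22.1708) → (107.2227,22.9320) → (105.7000,25.6845). Open path.

**Shape 4** — `<path>` cubic bezier, stroke `#ff00ff` → score (S421, F2090). Control points (SVG): P0=(61.0980,26.2278), P1=(79.6017,3.1912), P2=(79.8861,27.8562), P3=(76.7171,43.8707); sampled at t=k/8. Machine vertices: (61.0980,114.6234) → (67.2117,121.1362) → (71.7904,123.8373) → (75.0071,123.3872) → (77.0348,120.4461) → (78.0467,115.6745) → (78.2156,109.7328) → (77.7148,103.2814) → (76.7171,96.9805). Open path.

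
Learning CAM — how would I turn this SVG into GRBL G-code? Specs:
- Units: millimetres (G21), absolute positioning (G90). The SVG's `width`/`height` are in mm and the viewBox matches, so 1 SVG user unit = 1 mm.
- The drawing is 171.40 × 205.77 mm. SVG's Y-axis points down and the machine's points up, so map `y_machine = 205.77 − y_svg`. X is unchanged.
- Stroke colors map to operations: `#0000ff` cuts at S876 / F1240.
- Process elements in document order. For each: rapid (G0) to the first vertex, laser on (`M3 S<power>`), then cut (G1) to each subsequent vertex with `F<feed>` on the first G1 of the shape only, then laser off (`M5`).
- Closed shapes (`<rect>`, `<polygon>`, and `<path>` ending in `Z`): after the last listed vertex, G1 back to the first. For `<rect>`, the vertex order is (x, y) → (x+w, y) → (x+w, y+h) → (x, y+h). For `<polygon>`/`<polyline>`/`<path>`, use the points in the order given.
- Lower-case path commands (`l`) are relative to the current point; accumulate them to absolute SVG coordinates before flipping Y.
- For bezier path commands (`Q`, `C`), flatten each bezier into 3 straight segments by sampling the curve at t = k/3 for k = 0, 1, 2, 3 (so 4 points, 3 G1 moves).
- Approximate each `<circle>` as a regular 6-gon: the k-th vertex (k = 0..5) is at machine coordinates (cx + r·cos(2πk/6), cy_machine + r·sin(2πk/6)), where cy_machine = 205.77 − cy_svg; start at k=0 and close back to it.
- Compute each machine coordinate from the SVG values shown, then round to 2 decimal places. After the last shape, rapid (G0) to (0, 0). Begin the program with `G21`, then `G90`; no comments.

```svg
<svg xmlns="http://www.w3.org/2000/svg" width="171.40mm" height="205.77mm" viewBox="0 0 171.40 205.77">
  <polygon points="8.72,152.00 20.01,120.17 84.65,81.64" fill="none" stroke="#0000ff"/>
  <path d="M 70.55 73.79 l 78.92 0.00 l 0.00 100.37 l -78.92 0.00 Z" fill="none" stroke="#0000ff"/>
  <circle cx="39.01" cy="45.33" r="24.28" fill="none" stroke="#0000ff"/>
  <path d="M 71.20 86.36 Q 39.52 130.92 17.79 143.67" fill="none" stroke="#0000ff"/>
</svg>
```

G21
G90
G0 X8.72 Y53.77
M3 S876
G1 X20.01 Y85.60 F1240
G1 X84.65 Y124.13
G1 X8.72 Y53.77
M5
G0 X70.55 Y131.98
M3 S876
G1 X149.47 Y131.98 F1240
G1 X149.47 Y31.61
G1 X70.55 Y31.61
G1 X70.55 Y131.98
M5
G0 X63.29 Y160.44
M3 S876
G1 X51.15 Y181.47 F1240
G1 X26.87 Y181.47
G1 X14.73 Y160.44
G1 X26.87 Y139.41
G1 X51.15 Y139.41
G1 X63.29 Y160.44
M5
G0 X71.20 Y119.41
M3 S876
G1 X51.19 Y93.24 F1240
G1 X33.38 Y74.13
G1 X17.79 Y62.10
M5
G0 X0.00 Y0.00

1 u = 1 mm; y_m = 205.77 − y.

[1] `<polygon>` closed polygon, #0000ff→cut S876 F1240: (8.72,53.77) → (20.01,85.60) → (84.65,124.13) → (8.72,53.77) (closed)

[2] `<path>` rectangle, #0000ff→cut S876 F1240: (70.55,131.98) → (149.47,131.98) → (149.47,31.61) → (70.55,31.61) → (70.55,131.98) (closed)

[3] `<circle>` circle, #0000ff→cut S876 F1240: (63.29,160.44) → (51.15,181.47) → (26.87,181.47) → (14.73,160.44) → (26.87,139.41) → (51.15,139.41) → (63.29,160.44) (closed)

[4] `<path>` quadratic bezier, #0000ff→cut S876 F1240: (71.20,119.41) → (51.19,93.24) → (33.38,74.13) → (17.79,62.10)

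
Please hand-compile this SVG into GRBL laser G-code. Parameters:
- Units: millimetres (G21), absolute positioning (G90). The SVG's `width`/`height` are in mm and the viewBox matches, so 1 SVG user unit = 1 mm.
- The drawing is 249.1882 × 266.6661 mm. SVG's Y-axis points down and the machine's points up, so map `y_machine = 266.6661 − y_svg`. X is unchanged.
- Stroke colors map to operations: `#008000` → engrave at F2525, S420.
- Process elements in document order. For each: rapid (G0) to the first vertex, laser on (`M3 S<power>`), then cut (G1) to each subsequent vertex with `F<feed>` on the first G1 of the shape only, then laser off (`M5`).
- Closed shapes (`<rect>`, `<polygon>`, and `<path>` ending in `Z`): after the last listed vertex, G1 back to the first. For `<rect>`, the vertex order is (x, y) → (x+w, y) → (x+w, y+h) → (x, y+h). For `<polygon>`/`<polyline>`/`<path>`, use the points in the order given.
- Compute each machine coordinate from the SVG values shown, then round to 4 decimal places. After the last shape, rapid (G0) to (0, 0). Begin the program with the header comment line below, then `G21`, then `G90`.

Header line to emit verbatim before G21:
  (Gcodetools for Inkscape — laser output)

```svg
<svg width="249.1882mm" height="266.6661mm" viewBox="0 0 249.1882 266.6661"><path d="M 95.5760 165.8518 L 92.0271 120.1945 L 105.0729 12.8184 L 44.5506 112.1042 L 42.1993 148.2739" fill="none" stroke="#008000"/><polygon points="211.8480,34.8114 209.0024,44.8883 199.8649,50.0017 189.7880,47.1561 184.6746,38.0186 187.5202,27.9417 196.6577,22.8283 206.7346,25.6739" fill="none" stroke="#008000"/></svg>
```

viewBox `0 0 249.1882 266.6661` with mm width/height → 1 unit = 1 mm. Flip: y_m = 266.6661 − y_svg.

**Shape 1** — `<path>` open polyline, stroke `#008000` → engrave (S420, F2525). Machine vertices: (95.5760,100.8143) → (92.0271,146.4716) → (105.0729,253.8477) → (44.5506,154.5619) → (42.1993,118.3922). Open path.

**Shape 2** — `<polygon>` regular polygon, stroke `#008000` → engrave (S420, F2525). Machine vertices: (211.8480,231.8547) → (209.0024,221.7778) → (199.8649,216.6644) → (189.7880,219.5100) → (184.6746,228.6475) → (187.5202,238.7244) → (196.6577,243.8378) → (206.7346,240.9922) → (211.8480,231.8547). Closed: final G1 returns to the first vertex.

(Gcodetools for Inkscape — laser output)
G21
G90
G0 X95.5760 Y100.8143
M3 S420
G1 X92.0271 Y146.4716 F2525
G1 X105.0729 Y253.8477
G1 X44.5506 Y154.5619
G1 X42.1993 Y118.3922
M5
G0 X211.8480 Y231.8547
M3 S420
G1 X209.0024 Y221.7778 F2525
G1 X199.8649 Y216.6644
G1 X189.7880 Y219.5100
G1 X184.6746 Y228.6475
G1 X187.5202 Y238.7244
G1 X196.6577 Y243.8378
G1 X206.7346 Y240.9922
G1 X211.8480 Y231.8547
M5
G0 X0.0000 Y0.0000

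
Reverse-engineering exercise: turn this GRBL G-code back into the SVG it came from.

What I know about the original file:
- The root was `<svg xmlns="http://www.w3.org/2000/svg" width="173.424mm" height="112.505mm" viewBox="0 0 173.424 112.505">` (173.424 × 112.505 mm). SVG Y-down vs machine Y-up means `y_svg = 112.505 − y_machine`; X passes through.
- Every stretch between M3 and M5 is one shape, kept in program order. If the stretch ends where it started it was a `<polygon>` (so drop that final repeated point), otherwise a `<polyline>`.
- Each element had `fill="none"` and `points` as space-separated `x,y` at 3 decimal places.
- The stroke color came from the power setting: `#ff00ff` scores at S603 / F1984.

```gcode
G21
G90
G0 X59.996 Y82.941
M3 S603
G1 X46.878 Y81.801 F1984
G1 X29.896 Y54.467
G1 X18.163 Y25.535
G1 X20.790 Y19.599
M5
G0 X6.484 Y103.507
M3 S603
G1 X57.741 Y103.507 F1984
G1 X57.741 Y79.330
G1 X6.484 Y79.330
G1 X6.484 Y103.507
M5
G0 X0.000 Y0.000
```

Machine Y-up, SVG Y-down with viewBox height 112.505, so y_svg = 112.505 − y_machine; X carries over. Every run uses S603, so all elements get stroke `#ff00ff` (score).

Run 1: The run is open, so emit a `<polyline>` with points (Y-flipped): 59.996,29.564 46.878,30.704 29.896,58.038 18.163,86.970 20.790,92.906.

Run 2: The run returns to its start, so emit a `<polygon>` with points (Y-flipped): 6.484,8.998 57.741,8.998 57.741,33.175 6.484,33.175.

<svg xmlns="http://www.w3.org/2000/svg" width="173.424mm" height="112.505mm" viewBox="0 0 173.424 112.505">
  <polyline points="59.996,29.564 46.878,30.704 29.896,58.038 18.163,86.970 20.790,92.906" fill="none" stroke="#ff00ff"/>
  <polygon points="6.484,8.998 57.741,8.998 57.741,33.175 6.484,33.175" fill="none" stroke="#ff00ff"/>
</svg>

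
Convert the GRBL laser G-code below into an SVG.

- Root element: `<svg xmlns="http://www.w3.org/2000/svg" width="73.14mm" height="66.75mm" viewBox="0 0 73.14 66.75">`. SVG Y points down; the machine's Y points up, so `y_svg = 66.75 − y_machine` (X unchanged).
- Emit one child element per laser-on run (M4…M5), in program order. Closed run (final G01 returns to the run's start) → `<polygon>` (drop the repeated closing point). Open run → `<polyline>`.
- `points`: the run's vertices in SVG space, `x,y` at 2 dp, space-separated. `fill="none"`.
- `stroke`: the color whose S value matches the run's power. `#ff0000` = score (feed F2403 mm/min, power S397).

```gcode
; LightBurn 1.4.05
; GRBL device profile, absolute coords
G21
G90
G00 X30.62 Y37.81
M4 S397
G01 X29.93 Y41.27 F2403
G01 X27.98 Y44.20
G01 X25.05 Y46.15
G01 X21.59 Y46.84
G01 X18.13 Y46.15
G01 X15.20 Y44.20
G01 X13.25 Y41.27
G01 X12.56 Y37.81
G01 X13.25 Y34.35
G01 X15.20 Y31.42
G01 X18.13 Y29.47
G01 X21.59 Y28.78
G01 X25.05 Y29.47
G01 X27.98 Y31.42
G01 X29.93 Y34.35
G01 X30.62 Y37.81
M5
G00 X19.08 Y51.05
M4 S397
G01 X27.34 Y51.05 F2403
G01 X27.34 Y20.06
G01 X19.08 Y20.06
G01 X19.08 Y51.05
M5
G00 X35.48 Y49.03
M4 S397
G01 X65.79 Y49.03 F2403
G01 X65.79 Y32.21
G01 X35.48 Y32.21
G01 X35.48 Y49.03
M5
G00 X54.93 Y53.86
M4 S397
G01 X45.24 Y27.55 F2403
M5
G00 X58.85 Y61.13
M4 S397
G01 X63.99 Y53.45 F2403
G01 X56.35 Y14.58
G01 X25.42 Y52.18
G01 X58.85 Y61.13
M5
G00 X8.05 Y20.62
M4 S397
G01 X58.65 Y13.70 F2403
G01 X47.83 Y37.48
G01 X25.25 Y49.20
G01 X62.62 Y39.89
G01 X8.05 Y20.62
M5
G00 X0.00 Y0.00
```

<svg xmlns="http://www.w3.org/2000/svg" width="73.14mm" height="66.75mm" viewBox="0 0 73.14 66.75">
  <polygon points="30.62,28.94 29.93,25.48 27.98,22.55 25.05,20.60 21.59,19.91 18.13,20.60 15.20,22.55 13.25,25.48 12.56,28.94 13.25,32.40 15.20,35.33 18.13,37.28 21.59,37.97 25.05,37.28 27.98,35.33 29.93,32.40" fill="none" stroke="#ff0000"/>
  <polygon points="19.08,15.70 27.34,15.70 27.34,46.69 19.08,46.69" fill="none" stroke="#ff0000"/>
  <polygon points="35.48,17.72 65.79,17.72 65.79,34.54 35.48,34.54" fill="none" stroke="#ff0000"/>
  <polyline points="54.93,12.89 45.24,39.20" fill="none" stroke="#ff0000"/>
  <polygon points="58.85,5.62 63.99,13.30 56.35,52.17 25.42,14.57" fill="none" stroke="#ff0000"/>
  <polygon points="8.05,46.13 58.65,53.05 47.83,29.27 25.25,17.55 62.62,26.86" fill="none" stroke="#ff0000"/>
</svg>

y_svg = 66.75 − y_m. Every run uses S397, so all elements get stroke `#ff0000` (score).

[1] closed run; points: 30.62,28.94 29.93,25.48 27.98,22.55 25.05,20.60 21.59,19.91 18.13,20.60 15.20,22.55 13.25,25.48 12.56,28.94 13.25,32.40 15.20,35.33 18.13,37.28 21.59,37.97 25.05,37.28 27.98,35.33 29.93,32.40

[2] closed run; points: 19.08,15.70 27.34,15.70 27.34,46.69 19.08,46.69

[3] closed run; points: 35.48,17.72 65.79,17.72 65.79,34.54 35.48,34.54

[4] open run; points: 54.93,12.89 45.24,39.20

[5] closed run; points: 58.85,5.62 63.99,13.30 56.35,52.17 25.42,14.57

[6] closed run; points: 8.05,46.13 58.65,53.05 47.83,29.27 25.25,17.55 62.62,26.86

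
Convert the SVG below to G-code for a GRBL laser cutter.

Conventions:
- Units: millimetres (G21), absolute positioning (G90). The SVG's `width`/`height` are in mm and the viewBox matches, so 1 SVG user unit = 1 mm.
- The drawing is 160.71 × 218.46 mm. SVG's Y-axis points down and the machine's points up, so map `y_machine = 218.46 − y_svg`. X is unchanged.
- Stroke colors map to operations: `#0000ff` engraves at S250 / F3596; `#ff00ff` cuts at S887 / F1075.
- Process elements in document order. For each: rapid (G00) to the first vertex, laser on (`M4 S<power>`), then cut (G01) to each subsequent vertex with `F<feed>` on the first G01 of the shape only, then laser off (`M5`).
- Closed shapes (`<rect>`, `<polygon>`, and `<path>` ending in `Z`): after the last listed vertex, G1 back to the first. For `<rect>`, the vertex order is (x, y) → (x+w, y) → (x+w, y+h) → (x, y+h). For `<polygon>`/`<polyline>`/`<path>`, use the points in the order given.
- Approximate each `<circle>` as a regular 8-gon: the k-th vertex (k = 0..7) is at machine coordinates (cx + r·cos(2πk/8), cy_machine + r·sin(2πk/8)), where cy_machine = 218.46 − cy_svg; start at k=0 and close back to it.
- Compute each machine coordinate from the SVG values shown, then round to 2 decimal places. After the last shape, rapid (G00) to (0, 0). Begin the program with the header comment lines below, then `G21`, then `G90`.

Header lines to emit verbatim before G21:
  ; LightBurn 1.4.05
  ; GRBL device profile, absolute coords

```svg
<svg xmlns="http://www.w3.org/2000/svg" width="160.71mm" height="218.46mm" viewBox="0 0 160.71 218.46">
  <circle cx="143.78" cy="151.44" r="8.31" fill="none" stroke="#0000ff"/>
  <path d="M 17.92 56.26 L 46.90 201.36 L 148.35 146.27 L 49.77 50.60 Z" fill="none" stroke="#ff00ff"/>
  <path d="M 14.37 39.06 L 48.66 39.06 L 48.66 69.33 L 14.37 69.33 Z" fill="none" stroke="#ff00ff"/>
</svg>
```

Since the viewBox matches the mm dimensions, user units are millimetres directly. The only transform is the Y-flip y_m = 218.46 − y_svg.

Shape 1 is a circle drawn with `<circle>`. Its stroke #0000ff means engrave at S250, F3596. After flipping Y the toolpath is (152.09,67.02) → (149.66,72.90) → (143.78,75.33) → (137.90,72.90) → (135.47,67.02) → (137.90,61.14) → (143.78,58.71) → (149.66,61.14) → (152.09,67.02), returning to the start.

Shape 2 is a closed polygon drawn with `<path>`. Its stroke #ff00ff means cut at S887, F1075. After flipping Y the toolpath is (17.92,162.20) → (46.90,17.10) → (148.35,72.19) → (49.77,167.86) → (17.92,162.20), returning to the start.

Shape 3 is a rectangle drawn with `<path>`. Its stroke #ff00ff means cut at S887, F1075. After flipping Y the toolpath is (14.37,179.40) → (48.66,179.40) → (48.66,149.13) → (14.37,149.13) → (14.37,179.40), returning to the start.

; LightBurn 1.4.05
; GRBL device profile, absolute coords
G21
G90
G00 X152.09 Y67.02
M4 S250
G01 X149.66 Y72.90 F3596
G01 X143.78 Y75.33
G01 X137.90 Y72.90
G01 X135.47 Y67.02
G01 X137.90 Y61.14
G01 X143.78 Y58.71
G01 X149.66 Y61.14
G01 X152.09 Y67.02
M5
G00 X17.92 Y162.20
M4 S887
G01 X46.90 Y17.10 F1075
G01 X148.35 Y72.19
G01 X49.77 Y167.86
G01 X17.92 Y162.20
M5
G00 X14.37 Y179.40
M4 S887
G01 X48.66 Y179.40 F1075
G01 X48.66 Y149.13
G01 X14.37 Y149.13
G01 X14.37 Y179.40
M5
G00 X0.00 Y0.00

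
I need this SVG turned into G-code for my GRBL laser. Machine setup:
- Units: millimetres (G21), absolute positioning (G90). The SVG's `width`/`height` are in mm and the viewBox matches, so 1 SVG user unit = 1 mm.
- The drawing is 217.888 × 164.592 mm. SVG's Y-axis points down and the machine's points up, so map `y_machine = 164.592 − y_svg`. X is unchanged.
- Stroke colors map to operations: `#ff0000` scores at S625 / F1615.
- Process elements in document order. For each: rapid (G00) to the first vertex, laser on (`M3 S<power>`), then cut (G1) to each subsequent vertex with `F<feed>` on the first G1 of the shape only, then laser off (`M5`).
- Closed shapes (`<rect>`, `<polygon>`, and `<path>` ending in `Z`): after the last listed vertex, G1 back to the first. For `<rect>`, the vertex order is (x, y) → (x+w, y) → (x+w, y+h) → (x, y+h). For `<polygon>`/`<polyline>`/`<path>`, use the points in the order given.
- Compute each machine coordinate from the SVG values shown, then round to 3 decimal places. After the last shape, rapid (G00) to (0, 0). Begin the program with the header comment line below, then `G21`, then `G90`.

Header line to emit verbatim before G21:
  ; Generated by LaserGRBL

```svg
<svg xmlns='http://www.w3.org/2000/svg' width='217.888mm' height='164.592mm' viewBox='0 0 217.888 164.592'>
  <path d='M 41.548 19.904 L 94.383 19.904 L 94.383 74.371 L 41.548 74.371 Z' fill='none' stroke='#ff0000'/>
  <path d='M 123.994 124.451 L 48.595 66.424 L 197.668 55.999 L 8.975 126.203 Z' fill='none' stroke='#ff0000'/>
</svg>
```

; Generated by LaserGRBL
G21
G90
G00 X41.548 Y144.688
M3 S625
G1 X94.383 Y144.688 F1615
G1 X94.383 Y90.221
G1 X41.548 Y90.221
G1 X41.548 Y144.688
M5
G00 X123.994 Y40.141
M3 S625
G1 X48.595 Y98.168 F1615
G1 X197.668 Y108.593
G1 X8.975 Y38.389
G1 X123.994 Y40.141
M5
G00 X0.000 Y0.000

1 u = 1 mm; y_m = 164.592 − y.

[1] `<path>` rectangle, #ff0000→score S625 F1615: (41.548,144.688) → (94.383,144.688) → (94.383,90.221) → (41.548,90.221) → (41.548,144.688) (closed)

[2] `<path>` closed polygon, #ff0000→score S625 F1615: (123.994,40.141) → (48.595,98.168) → (197.668,108.593) → (8.975,38.389) → (123.994,40.141) (closed)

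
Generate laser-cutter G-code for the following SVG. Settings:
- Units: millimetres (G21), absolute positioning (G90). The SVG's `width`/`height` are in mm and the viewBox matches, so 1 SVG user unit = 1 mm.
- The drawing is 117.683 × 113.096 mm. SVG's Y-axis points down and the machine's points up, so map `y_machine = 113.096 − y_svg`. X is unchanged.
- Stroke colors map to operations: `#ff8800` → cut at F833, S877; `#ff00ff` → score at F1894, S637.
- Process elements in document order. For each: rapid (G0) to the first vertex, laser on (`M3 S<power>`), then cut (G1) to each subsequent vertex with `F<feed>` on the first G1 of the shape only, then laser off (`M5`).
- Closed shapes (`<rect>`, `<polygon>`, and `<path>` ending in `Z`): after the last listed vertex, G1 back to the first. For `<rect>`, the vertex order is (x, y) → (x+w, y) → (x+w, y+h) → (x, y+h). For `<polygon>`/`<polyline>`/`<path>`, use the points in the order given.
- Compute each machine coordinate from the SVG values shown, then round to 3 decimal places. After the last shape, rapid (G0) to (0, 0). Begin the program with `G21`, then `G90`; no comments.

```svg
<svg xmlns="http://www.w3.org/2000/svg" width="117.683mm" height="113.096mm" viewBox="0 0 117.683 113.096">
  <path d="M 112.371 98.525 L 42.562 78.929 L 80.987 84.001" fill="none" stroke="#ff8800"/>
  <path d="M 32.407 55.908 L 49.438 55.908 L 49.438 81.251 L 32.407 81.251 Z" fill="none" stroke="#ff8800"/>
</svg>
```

G21
G90
G0 X112.371 Y14.571
M3 S877
G1 X42.562 Y34.167 F833
G1 X80.987 Y29.095
M5
G0 X32.407 Y57.188
M3 S877
G1 X49.438 Y57.188 F833
G1 X49.438 Y31.845
G1 X32.407 Y31.845
G1 X32.407 Y57.188
M5
G0 X0.000 Y0.000

viewBox `0 0 117.683 113.096` with mm width/height → 1 unit = 1 mm. Flip: y_m = 113.096 − y_svg.

**Shape 1** — `<path>` open polyline, stroke `#ff8800` → cut (S877, F833). Machine vertices: (112.371,14.571) → (42.562,34.167) → (80.987,29.095). Open path.

**Shape 2** — `<path>` rectangle, stroke `#ff8800` → cut (S877, F833). Machine vertices: (32.407,57.188) → (49.438,57.188) → (49.438,31.845) → (32.407,31.845) → (32.407,57.188). Closed: final G1 returns to the first vertex.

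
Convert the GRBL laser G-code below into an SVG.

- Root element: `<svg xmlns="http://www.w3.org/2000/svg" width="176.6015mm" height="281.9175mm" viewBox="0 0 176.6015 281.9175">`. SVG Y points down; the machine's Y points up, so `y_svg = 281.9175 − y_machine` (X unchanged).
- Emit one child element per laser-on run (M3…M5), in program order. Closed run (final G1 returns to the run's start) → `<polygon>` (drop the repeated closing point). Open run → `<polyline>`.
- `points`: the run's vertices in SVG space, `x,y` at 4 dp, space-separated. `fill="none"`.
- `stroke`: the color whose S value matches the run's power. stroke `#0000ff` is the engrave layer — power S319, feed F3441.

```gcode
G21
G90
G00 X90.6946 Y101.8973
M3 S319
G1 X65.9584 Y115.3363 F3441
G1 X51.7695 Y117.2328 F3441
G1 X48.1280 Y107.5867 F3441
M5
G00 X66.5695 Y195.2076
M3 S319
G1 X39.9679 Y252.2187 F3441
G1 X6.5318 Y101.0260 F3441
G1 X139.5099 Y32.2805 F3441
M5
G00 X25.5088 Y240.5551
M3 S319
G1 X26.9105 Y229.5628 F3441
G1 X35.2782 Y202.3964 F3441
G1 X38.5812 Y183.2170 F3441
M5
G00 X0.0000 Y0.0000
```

y_svg = 281.9175 − y_m. Every run uses S319, so all elements get stroke `#0000ff` (engrave).

[1] open run; points: 90.6946,180.0202 65.9584,166.5812 51.7695,164.6847 48.1280,174.3308

[2] open run; points: 66.5695,86.7099 39.9679,29.6988 6.5318,180.8915 139.5099,249.6370

[3] open run; points: 25.5088,41.3624 26.9105,52.3547 35.2782,79.5211 38.5812,98.7005

<svg xmlns="http://www.w3.org/2000/svg" width="176.6015mm" height="281.9175mm" viewBox="0 0 176.6015 281.9175">
  <polyline points="90.6946,180.0202 65.9584,166.5812 51.7695,164.6847 48.1280,174.3308" fill="none" stroke="#0000ff"/>
  <polyline points="66.5695,86.7099 39.9679,29.6988 6.5318,180.8915 139.5099,249.6370" fill="none" stroke="#0000ff"/>
  <polyline points="25.5088,41.3624 26.9105,52.3547 35.2782,79.5211 38.5812,98.7005" fill="none" stroke="#0000ff"/>
</svg>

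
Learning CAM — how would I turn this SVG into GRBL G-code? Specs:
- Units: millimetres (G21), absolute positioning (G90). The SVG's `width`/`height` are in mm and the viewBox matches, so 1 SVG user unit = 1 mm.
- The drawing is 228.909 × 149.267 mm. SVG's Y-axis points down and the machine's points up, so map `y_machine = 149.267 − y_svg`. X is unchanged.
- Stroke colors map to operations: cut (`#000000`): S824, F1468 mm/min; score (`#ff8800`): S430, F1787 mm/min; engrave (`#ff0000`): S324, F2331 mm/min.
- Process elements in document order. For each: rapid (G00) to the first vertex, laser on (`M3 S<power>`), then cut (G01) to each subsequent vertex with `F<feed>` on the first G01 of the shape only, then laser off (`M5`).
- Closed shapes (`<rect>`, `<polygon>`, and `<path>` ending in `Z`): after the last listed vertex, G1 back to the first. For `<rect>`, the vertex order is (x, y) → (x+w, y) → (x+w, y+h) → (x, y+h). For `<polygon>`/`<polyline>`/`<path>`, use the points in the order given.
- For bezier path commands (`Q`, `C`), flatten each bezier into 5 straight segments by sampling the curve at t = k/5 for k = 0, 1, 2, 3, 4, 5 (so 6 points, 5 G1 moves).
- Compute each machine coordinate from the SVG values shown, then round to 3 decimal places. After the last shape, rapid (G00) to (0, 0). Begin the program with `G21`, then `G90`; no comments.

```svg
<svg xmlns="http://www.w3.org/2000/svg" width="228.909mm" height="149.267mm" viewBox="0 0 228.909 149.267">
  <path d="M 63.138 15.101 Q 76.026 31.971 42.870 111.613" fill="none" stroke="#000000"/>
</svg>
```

G21
G90
G00 X63.138 Y134.166
M3 S824
G01 X66.451 Y124.907 F1468
G01 X66.081 Y110.626
G01 X62.028 Y91.324
G01 X54.291 Y67.000
G01 X42.870 Y37.654
M5
G00 X0.000 Y0.000

1 u = 1 mm; y_m = 149.267 − y.

[1] `<path>` quadratic bezier, #000000→cut S824 F1468: (63.138,134.166) → (66.451,124.907) → (66.081,110.626) → (62.028,91.324) → (54.291,67.000) → (42.870,37.654)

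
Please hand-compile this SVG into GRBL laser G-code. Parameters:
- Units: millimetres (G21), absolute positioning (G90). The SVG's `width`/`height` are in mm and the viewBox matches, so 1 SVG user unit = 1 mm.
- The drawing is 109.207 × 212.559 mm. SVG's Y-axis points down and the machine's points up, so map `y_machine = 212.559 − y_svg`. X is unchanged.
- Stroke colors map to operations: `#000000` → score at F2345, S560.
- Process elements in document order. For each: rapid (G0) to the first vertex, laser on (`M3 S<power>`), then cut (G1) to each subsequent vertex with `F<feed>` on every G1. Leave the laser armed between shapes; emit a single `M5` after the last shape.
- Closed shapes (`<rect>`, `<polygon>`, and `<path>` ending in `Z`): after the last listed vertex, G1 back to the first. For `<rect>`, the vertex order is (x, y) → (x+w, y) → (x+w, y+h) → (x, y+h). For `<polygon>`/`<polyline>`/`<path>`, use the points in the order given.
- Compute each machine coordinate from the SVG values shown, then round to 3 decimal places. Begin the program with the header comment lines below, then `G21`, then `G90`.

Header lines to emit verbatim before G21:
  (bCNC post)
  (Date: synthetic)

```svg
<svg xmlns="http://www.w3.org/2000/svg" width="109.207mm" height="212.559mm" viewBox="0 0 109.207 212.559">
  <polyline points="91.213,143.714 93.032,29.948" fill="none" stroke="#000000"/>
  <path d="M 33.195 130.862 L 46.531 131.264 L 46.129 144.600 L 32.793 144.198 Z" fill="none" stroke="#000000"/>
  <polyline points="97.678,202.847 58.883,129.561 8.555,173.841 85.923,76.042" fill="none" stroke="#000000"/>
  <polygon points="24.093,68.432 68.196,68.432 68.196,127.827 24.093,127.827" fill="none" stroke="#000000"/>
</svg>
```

Since the viewBox matches the mm dimensions, user units are millimetres directly. The only transform is the Y-flip y_m = 212.559 − y_svg.

Shape 1 is a line segment drawn with `<polyline>`. Its stroke #000000 means score at S560, F2345. After flipping Y the toolpath is (91.213,68.845) → (93.032,182.611).

Shape 2 is a regular polygon drawn with `<path>`. Its stroke #000000 means score at S560, F2345. After flipping Y the toolpath is (33.195,81.697) → (46.531,81.295) → (46.129,67.959) → (32.793,68.361) → (33.195,81.697), returning to the start.

Shape 3 is a open polyline drawn with `<polyline>`. Its stroke #000000 means score at S560, F2345. After flipping Y the toolpath is (97.678,9.712) → (58.883,82.998) → (8.555,38.718) → (85.923,136.517).

Shape 4 is a rectangle drawn with `<polygon>`. Its stroke #000000 means score at S560, F2345. After flipping Y the toolpath is (24.093,144.127) → (68.196,144.127) → (68.196,84.732) → (24.093,84.732) → (24.093,144.127), returning to the start.

(bCNC post)
(Date: synthetic)
G21
G90
G0 X91.213 Y68.845
M3 S560
G1 X93.032 Y182.611 F2345
G0 X33.195 Y81.697
M3 S560
G1 X46.531 Y81.295 F2345
G1 X46.129 Y67.959 F2345
G1 X32.793 Y68.361 F2345
G1 X33.195 Y81.697 F2345
G0 X97.678 Y9.712
M3 S560
G1 X58.883 Y82.998 F2345
G1 X8.555 Y38.718 F2345
G1 X85.923 Y136.517 F2345
G0 X24.093 Y144.127
M3 S560
G1 X68.196 Y144.127 F2345
G1 X68.196 Y84.732 F2345
G1 X24.093 Y84.732 F2345
G1 X24.093 Y144.127 F2345
M5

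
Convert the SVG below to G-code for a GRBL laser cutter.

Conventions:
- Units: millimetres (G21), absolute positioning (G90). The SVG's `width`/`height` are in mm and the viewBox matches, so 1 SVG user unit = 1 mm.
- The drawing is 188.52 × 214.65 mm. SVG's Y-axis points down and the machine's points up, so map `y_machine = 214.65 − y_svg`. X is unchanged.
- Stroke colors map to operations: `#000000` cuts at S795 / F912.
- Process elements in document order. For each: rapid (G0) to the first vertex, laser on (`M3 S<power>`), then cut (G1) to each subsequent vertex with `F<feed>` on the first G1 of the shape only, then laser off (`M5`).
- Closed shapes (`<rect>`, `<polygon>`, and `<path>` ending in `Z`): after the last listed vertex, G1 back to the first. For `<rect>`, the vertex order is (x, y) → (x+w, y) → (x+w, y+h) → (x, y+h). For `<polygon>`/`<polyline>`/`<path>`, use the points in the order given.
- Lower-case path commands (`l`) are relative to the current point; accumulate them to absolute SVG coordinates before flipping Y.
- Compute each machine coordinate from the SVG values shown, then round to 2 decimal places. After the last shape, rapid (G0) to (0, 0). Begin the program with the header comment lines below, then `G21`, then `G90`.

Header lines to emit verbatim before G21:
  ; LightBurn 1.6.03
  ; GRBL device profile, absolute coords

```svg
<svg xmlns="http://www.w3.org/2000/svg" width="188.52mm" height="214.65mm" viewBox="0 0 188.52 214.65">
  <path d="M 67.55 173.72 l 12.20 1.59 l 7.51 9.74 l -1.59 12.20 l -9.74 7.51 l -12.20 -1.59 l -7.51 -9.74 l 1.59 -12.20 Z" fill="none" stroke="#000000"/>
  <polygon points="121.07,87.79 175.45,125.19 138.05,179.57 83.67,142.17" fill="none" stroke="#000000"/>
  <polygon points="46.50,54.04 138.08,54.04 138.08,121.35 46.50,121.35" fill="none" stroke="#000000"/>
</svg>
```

; LightBurn 1.6.03
; GRBL device profile, absolute coords
G21
G90
G0 X67.55 Y40.93
M3 S795
G1 X79.75 Y39.34 F912
G1 X87.26 Y29.60
G1 X85.67 Y17.40
G1 X75.93 Y9.89
G1 X63.73 Y11.48
G1 X56.22 Y21.22
G1 X57.81 Y33.42
G1 X67.55 Y40.93
M5
G0 X121.07 Y126.86
M3 S795
G1 X175.45 Y89.46 F912
G1 X138.05 Y35.08
G1 X83.67 Y72.48
G1 X121.07 Y126.86
M5
G0 X46.50 Y160.61
M3 S795
G1 X138.08 Y160.61 F912
G1 X138.08 Y93.30
G1 X46.50 Y93.30
G1 X46.50 Y160.61
M5
G0 X0.00 Y0.00

1 u = 1 mm; y_m = 214.65 − y.

[1] `<path>` regular polygon, #000000→cut S795 F912: (67.55,40.93) → (79.75,39.34) → (87.26,29.60) → (85.67,17.40) → (75.93,9.89) → (63.73,11.48) → (56.22,21.22) → (57.81,33.42) → (67.55,40.93) (closed)

[2] `<polygon>` regular polygon, #000000→cut S795 F912: (121.07,126.86) → (175.45,89.46) → (138.05,35.08) → (83.67,72.48) → (121.07,126.86) (closed)

[3] `<polygon>` rectangle, #000000→cut S795 F912: (46.50,160.61) → (138.08,160.61) → (138.08,93.30) → (46.50,93.30) → (46.50,160.61) (closed)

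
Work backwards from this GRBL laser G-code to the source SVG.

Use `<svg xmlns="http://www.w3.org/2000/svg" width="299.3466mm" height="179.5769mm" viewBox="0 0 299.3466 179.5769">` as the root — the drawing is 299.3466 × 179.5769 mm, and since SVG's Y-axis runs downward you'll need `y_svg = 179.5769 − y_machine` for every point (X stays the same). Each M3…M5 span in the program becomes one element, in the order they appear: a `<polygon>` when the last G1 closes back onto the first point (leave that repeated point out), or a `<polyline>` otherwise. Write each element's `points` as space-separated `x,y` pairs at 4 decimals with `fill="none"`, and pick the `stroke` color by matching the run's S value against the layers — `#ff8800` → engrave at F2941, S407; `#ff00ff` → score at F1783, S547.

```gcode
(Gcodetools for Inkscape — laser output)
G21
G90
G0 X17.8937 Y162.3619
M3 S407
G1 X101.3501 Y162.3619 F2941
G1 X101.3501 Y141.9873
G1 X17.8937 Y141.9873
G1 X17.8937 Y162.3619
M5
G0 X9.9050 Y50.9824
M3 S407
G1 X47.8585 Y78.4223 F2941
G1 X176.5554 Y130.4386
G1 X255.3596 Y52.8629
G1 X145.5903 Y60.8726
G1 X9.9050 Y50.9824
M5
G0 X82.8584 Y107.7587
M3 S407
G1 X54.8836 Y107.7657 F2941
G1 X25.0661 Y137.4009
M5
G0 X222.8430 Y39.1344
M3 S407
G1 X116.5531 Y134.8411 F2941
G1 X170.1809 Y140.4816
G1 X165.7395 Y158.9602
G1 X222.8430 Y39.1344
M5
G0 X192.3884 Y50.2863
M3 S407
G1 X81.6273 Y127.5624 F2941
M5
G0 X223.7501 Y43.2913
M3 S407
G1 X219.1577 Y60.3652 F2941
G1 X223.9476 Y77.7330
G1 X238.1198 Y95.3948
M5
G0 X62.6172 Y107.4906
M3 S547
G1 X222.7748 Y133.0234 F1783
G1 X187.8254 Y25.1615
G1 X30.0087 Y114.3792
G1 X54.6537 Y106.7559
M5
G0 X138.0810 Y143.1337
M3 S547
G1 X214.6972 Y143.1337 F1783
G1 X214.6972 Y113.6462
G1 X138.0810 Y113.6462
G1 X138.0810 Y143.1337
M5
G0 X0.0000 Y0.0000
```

Machine Y-up, SVG Y-down with viewBox height 179.5769, so y_svg = 179.5769 − y_machine; X carries over.

Run 1: power S407 maps to stroke `#ff8800` (engrave). The run returns to its start, so emit a `<polygon>` with points (Y-flipped): 17.8937,17.2150 101.3501,17.2150 101.3501,37.5896 17.8937,37.5896.

Run 2: power S407 maps to stroke `#ff8800` (engrave). The run returns to its start, so emit a `<polygon>` with points (Y-flipped): 9.9050,128.5945 47.8585,101.1546 176.5554,49.1383 255.3596,126.7140 145.5903,118.7043.

Run 3: S407 ⇒ engrave layer `#ff8800`. The run is open, so emit a `<polyline>` with points (Y-flipped): 82.8584,71.8182 54.8836,71.8112 25.0661,42.1760.

Run 4: power S407 maps to stroke `#ff8800` (engrave). The run returns to its start, so emit a `<polygon>` with points (Y-flipped): 222.8430,140.4425 116.5531,44.7358 170.1809,39.0953 165.7395,20.6167.

Run 5: power S407 maps to stroke `#ff8800` (engrave). The run is open, so emit a `<polyline>` with points (Y-flipped): 192.3884,129.2906 81.6273,52.0145.

Run 6: power S407 maps to stroke `#ff8800` (engrave). The run is open, so emit a `<polyline>` with points (Y-flipped): 223.7501,136.2856 219.1577,119.2117 223.9476,101.8439 238.1198,84.1821.

Run 7: the run's S547 means `#ff00ff` (score). The run is open, so emit a `<polyline>` with points (Y-flipped): 62.6172,72.0863 222.7748,46.5535 187.8254,154.4154 30.0087,65.1977 54.6537,72.8210.

Run 8: S547 ⇒ score layer `#ff00ff`. The run returns to its start, so emit a `<polygon>` with points (Y-flipped): 138.0810,36.4432 214.6972,36.4432 214.6972,65.9307 138.0810,65.9307.

<svg xmlns="http://www.w3.org/2000/svg" width="299.3466mm" height="179.5769mm" viewBox="0 0 299.3466 179.5769">
  <polygon points="17.8937,17.2150 101.3501,17.2150 101.3501,37.5896 17.8937,37.5896" fill="none" stroke="#ff8800"/>
  <polygon points="9.9050,128.5945 47.8585,101.1546 176.5554,49.1383 255.3596,126.7140 145.5903,118.7043" fill="none" stroke="#ff8800"/>
  <polyline points="82.8584,71.8182 54.8836,71.8112 25.0661,42.1760" fill="none" stroke="#ff8800"/>
  <polygon points="222.8430,140.4425 116.5531,44.7358 170.1809,39.0953 165.7395,20.6167" fill="none" stroke="#ff8800"/>
  <polyline points="192.3884,129.2906 81.6273,52.0145" fill="none" stroke="#ff8800"/>
  <polyline points="223.7501,136.2856 219.1577,119.2117 223.9476,101.8439 238.1198,84.1821" fill="none" stroke="#ff8800"/>
  <polyline points="62.6172,72.0863 222.7748,46.5535 187.8254,154.4154 30.0087,65.1977 54.6537,72.8210" fill="none" stroke="#ff00ff"/>
  <polygon points="138.0810,36.4432 214.6972,36.4432 214.6972,65.9307 138.0810,65.9307" fill="none" stroke="#ff00ff"/>
</svg>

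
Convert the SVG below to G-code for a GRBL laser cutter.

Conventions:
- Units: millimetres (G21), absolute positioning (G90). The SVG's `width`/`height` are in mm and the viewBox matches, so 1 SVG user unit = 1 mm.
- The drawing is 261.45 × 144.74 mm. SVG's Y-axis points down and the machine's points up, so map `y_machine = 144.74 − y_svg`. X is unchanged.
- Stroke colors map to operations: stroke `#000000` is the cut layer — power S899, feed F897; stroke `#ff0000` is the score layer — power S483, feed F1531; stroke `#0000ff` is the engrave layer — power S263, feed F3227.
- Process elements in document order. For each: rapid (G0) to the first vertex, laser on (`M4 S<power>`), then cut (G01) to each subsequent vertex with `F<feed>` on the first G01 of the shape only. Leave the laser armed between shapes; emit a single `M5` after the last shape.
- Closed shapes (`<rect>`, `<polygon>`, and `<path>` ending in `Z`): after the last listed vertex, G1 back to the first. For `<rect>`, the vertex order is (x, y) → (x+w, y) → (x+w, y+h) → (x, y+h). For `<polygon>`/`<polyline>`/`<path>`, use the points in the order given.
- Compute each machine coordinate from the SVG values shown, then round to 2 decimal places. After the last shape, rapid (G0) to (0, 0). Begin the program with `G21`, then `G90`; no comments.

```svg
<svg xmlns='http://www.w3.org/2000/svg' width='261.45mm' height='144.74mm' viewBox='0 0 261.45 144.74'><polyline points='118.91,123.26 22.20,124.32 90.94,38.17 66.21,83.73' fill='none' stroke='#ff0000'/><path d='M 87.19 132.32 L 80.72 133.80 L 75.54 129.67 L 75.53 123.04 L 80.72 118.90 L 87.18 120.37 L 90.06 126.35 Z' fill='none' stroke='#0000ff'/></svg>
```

G21
G90
G0 X118.91 Y21.48
M4 S483
G01 X22.20 Y20.42 F1531
G01 X90.94 Y106.57
G01 X66.21 Y61.01
G0 X87.19 Y12.42
M4 S263
G01 X80.72 Y10.94 F3227
G01 X75.54 Y15.07
G01 X75.53 Y21.70
G01 X80.72 Y25.84
G01 X87.18 Y24.37
G01 X90.06 Y18.39
G01 X87.19 Y12.42
M5
G0 X0.00 Y0.00

viewBox `0 0 261.45 144.74` with mm width/height → 1 unit = 1 mm. Flip: y_m = 144.74 − y_svg.

**Shape 1** — `<polyline>` open polyline, stroke `#ff0000` → score (S483, F1531). Machine vertices: (118.91,21.48) → (22.20,20.42) → (90.94,106.57) → (66.21,61.01). Open path.

**Shape 2** — `<path>` regular polygon, stroke `#0000ff` → engrave (S263, F3227). Machine vertices: (87.19,12.42) → (80.72,10.94) → (75.54,15.07) → (75.53,21.70) → (80.72,25.84) → (87.18,24.37) → (90.06,18.39) → (87.19,12.42). Closed: final G1 returns to the first vertex.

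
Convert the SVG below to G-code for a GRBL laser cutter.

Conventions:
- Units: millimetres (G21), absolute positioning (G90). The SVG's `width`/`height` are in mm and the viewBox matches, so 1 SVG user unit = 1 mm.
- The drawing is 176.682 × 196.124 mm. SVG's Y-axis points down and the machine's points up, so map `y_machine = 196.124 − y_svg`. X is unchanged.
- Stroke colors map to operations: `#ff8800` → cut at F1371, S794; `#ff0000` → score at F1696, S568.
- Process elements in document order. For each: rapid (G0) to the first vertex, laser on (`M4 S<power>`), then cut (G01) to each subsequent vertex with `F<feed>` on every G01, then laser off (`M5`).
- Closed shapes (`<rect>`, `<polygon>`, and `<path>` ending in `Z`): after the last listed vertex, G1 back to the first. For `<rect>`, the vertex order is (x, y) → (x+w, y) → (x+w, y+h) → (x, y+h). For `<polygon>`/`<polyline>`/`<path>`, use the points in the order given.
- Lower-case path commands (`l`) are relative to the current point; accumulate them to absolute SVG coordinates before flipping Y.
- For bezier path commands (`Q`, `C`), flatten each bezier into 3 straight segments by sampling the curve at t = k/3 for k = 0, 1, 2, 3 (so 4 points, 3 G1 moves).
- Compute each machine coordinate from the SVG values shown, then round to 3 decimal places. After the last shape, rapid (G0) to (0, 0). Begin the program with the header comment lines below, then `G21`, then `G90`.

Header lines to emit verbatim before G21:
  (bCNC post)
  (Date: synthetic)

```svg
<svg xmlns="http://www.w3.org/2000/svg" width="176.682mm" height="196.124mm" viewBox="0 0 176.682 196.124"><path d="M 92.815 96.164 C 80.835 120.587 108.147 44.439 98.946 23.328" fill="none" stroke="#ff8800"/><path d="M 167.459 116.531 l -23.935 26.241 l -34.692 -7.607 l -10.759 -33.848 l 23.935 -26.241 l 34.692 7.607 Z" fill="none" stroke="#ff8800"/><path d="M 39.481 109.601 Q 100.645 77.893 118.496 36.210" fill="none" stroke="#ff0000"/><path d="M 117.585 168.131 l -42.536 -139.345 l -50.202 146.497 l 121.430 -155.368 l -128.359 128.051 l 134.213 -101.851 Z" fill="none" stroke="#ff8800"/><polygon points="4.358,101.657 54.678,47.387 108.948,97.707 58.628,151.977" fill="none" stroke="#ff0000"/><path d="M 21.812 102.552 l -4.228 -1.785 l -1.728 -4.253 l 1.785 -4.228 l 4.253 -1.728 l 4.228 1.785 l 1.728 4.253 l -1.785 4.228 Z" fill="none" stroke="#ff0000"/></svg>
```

1 u = 1 mm; y_m = 196.124 − y.

[1] `<path>` cubic bezier, #ff8800→cut S794 F1371: (92.815,99.960) → (91.125,103.297) → (98.784,139.103) → (98.946,172.796)

[2] `<path>` regular polygon, #ff8800→cut S794 F1371: (167.459,79.593) → (143.524,53.352) → (108.832,60.959) → (98.073,94.807) → (122.008,121.048) → (156.700,113.441) → (167.459,79.593) (closed)

[3] `<path>` quadratic bezier, #ff0000→score S568 F1696: (39.481,86.523) → (75.444,108.770) → (101.783,133.234) → (118.496,159.914)

[4] `<path>` closed polygon, #ff8800→cut S794 F1371: (117.585,27.993) → (75.049,167.338) → (24.847,20.841) → (146.277,176.209) → (17.918,48.158) → (152.131,150.009) → (117.585,27.993) (closed)

[5] `<polygon>` regular polygon, #ff0000→score S568 F1696: (4.358,94.467) → (54.678,148.737) → (108.948,98.417) → (58.628,44.147) → (4.358,94.467) (closed)

[6] `<path>` regular polygon, #ff0000→score S568 F1696: (21.812,93.572) → (17.584,95.357) → (15.856,99.610) → (17.641,103.838) → (21.894,105.566) → (26.122,103.781) → (27.850,99.528) → (26.065,95.300) → (21.812,93.572) (closed)

(bCNC post)
(Date: synthetic)
G21
G90
G0 X92.815 Y99.960
M4 S794
G01 X91.125 Y103.297 F1371
G01 X98.784 Y139.103 F1371
G01 X98.946 Y172.796 F1371
M5
G0 X167.459 Y79.593
M4 S794
G01 X143.524 Y53.352 F1371
G01 X108.832 Y60.959 F1371
G01 X98.073 Y94.807 F1371
G01 X122.008 Y121.048 F1371
G01 X156.700 Y113.441 F1371
G01 X167.459 Y79.593 F1371
M5
G0 X39.481 Y86.523
M4 S568
G01 X75.444 Y108.770 F1696
G01 X101.783 Y133.234 F1696
G01 X118.496 Y159.914 F1696
M5
G0 X117.585 Y27.993
M4 S794
G01 X75.049 Y167.338 F1371
G01 X24.847 Y20.841 F1371
G01 X146.277 Y176.209 F1371
G01 X17.918 Y48.158 F1371
G01 X152.131 Y150.009 F1371
G01 X117.585 Y27.993 F1371
M5
G0 X4.358 Y94.467
M4 S568
G01 X54.678 Y148.737 F1696
G01 X108.948 Y98.417 F1696
G01 X58.628 Y44.147 F1696
G01 X4.358 Y94.467 F1696
M5
G0 X21.812 Y93.572
M4 S568
G01 X17.584 Y95.357 F1696
G01 X15.856 Y99.610 F1696
G01 X17.641 Y103.838 F1696
G01 X21.894 Y105.566 F1696
G01 X26.122 Y103.781 F1696
G01 X27.850 Y99.528 F1696
G01 X26.065 Y95.300 F1696
G01 X21.812 Y93.572 F1696
M5
G0 X0.000 Y0.000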